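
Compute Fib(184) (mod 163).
81

Matrix identity: Q^n = [[F_(n+1), F_n], [F_n, F_(n-1)]] with Q = [[1,1],[1,0]].
n = 184 = 10111000₂. Square-and-multiply, entries mod 163:
Q^1 = [[1,1],[1,0]]
Q^2 = (Q^1)² = [[2,1],[1,1]]
Q^5 = (Q^2)²·Q = [[8,5],[5,3]]
Q^11 = (Q^5)²·Q = [[144,89],[89,55]]
Q^23 = (Q^11)²·Q = [[76,132],[132,107]]
Q^46 = (Q^23)² = [[54,32],[32,22]]
Q^92 = (Q^46)² = [[28,150],[150,41]]
Q^184 = (Q^92)² = [[138,81],[81,57]]
F_184 mod 163 = Q^184[0][1] = 81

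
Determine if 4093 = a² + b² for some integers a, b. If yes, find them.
27² + 58² (a=27, b=58)

Factorization: 4093 = 4093
By Fermat: n is sum of two squares iff every prime p ≡ 3 (mod 4) appears to even power.
All primes ≡ 3 (mod 4) appear to even power.
Search a = 0, 1, 2, … for 4093 - a² a perfect square: first hit at a = 27: 4093 - 729 = 3364 = 58².
4093 = 27² + 58² = 729 + 3364 ✓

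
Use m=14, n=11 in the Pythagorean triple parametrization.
(75, 308, 317)

Euclid's formula: a = m² - n², b = 2mn, c = m² + n²
m = 14, n = 11
a = 14² - 11² = 196 - 121 = 75
b = 2 × 14 × 11 = 308
c = 14² + 11² = 196 + 121 = 317
Verification: 75² + 308² = 5625 + 94864 = 100489 = 317² ✓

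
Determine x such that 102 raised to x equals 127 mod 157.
118

Baby-step giant-step with step n = ⌈√157⌉ = 13.
Baby steps 102^j mod 157 (j:value) for j=0..12: 0:1, 1:102, 2:42, 3:45, 4:37, 5:6, 6:141, 7:95, 8:113, 9:65, 10:36, 11:61, 12:99.
Giant-step multiplier: 102^(-13) ≡ 102^(156-13) = 102^143 ≡ 22 (mod 157).
Giant steps γ_i = 127·22^i mod 157: γ_0=127, γ_1=125, γ_2=81, γ_3=55, γ_4=111, γ_5=87, γ_6=30, γ_7=32, γ_8=76, γ_9=102 (in table at j=1).
x = i·n + j = 9·13 + 1 = 118.
Check: 102^118 ≡ 127 (mod 157).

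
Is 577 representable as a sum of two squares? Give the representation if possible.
1² + 24² (a=1, b=24)

Factorization: 577 = 577
By Fermat: n is sum of two squares iff every prime p ≡ 3 (mod 4) appears to even power.
All primes ≡ 3 (mod 4) appear to even power.
Search a = 0, 1, 2, … for 577 - a² a perfect square: first hit at a = 1: 577 - 1 = 576 = 24².
577 = 1² + 24² = 1 + 576 ✓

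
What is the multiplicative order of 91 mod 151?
25

151 is prime, so ord(91) divides φ(151) = 150.
Divisors of 150: 1, 2, 3, 5, 6, 10, 15, 25, 30, 50, 75, 150.
Repeated squaring: 91^1 ≡ 91, 91^2 ≡ 127, 91^4 ≡ 123, 91^8 ≡ 29, 91^16 ≡ 86, 91^32 ≡ 148, 91^64 ≡ 9, 91^128 ≡ 81 (mod 151).
Test 91^d mod 151 for each divisor d in increasing order:
91^1 ≡ 91
91^2 ≡ 127
91^3 = 91^2·91^1 ≡ 81
91^5 = 91^4·91^1 ≡ 19
91^6 = 91^4·91^2 ≡ 68
91^10 = 91^8·91^2 ≡ 59
91^15 = 91^8·91^4·91^2·91^1 ≡ 64
91^25 = 91^16·91^8·91^1 ≡ 1  ← first divisor giving 1
The order is 25.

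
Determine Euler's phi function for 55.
40

55 = 5 × 11
φ(n) = n × ∏(1 - 1/p) for each prime p dividing n
φ(55) = 55 × (1 - 1/5) × (1 - 1/11) = 40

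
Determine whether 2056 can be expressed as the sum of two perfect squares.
30² + 34² (a=30, b=34)

Factorization: 2056 = 2^3 × 257
By Fermat: n is sum of two squares iff every prime p ≡ 3 (mod 4) appears to even power.
All primes ≡ 3 (mod 4) appear to even power.
Search a = 0, 1, 2, … for 2056 - a² a perfect square: first hit at a = 30: 2056 - 900 = 1156 = 34².
2056 = 30² + 34² = 900 + 1156 ✓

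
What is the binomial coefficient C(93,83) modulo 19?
11

Using Lucas' theorem:
Write n=93 and k=83 in base 19:
n in base 19: [4, 17]
k in base 19: [4, 7]
C(93,83) mod 19 = ∏ C(n_i, k_i) mod 19
Digit binomials (mod 19): C(4,4) = 1; C(17,7) = 19448 ≡ 11
Product: 1 × 11 = 11 ≡ 11 (mod 19)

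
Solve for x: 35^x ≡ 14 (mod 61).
10

Baby-step giant-step with step n = ⌈√61⌉ = 8.
Baby steps 35^j mod 61 (j:value) for j=0..7: 0:1, 1:35, 2:5, 3:53, 4:25, 5:21, 6:3, 7:44.
Giant-step multiplier: 35^(-8) ≡ 35^(60-8) = 35^52 ≡ 57 (mod 61).
Giant steps γ_i = 14·57^i mod 61: γ_0=14, γ_1=5 (in table at j=2).
x = i·n + j = 1·8 + 2 = 10.
Check: 35^10 ≡ 14 (mod 61).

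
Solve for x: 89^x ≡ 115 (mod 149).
85

Baby-step giant-step with step n = ⌈√149⌉ = 13.
Baby steps 89^j mod 149 (j:value) for j=0..12: 0:1, 1:89, 2:24, 3:50, 4:129, 5:8, 6:116, 7:43, 8:102, 9:138, 10:64, 11:34, 12:46.
Giant-step multiplier: 89^(-13) ≡ 89^(148-13) = 89^135 ≡ 21 (mod 149).
Giant steps γ_i = 115·21^i mod 149: γ_0=115, γ_1=31, γ_2=55, γ_3=112, γ_4=117, γ_5=73, γ_6=43 (in table at j=7).
x = i·n + j = 6·13 + 7 = 85.
Check: 89^85 ≡ 115 (mod 149).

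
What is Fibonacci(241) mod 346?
117

Matrix identity: Q^n = [[F_(n+1), F_n], [F_n, F_(n-1)]] with Q = [[1,1],[1,0]].
n = 241 = 11110001₂. Square-and-multiply, entries mod 346:
Q^1 = [[1,1],[1,0]]
Q^3 = (Q^1)²·Q = [[3,2],[2,1]]
Q^7 = (Q^3)²·Q = [[21,13],[13,8]]
Q^15 = (Q^7)²·Q = [[295,264],[264,31]]
Q^30 = (Q^15)² = [[329,256],[256,73]]
Q^60 = (Q^30)² = [[85,150],[150,281]]
Q^120 = (Q^60)² = [[315,232],[232,83]]
Q^241 = (Q^120)²·Q = [[71,117],[117,300]]
F_241 mod 346 = Q^241[0][1] = 117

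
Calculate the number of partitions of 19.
490

p(n) counts ways to write n as a sum of positive integers (order ignored).
Euler's pentagonal recurrence: p(k) = p(k-1) + p(k-2) - p(k-5) - p(k-7) + p(k-12) + p(k-15) - ... (offsets j(3j∓1)/2, signs ++--, p(0)=1, p(<0)=0).
DP table for k = 0..18: p(0)=1, p(1)=1, p(2)=2, p(3)=3, p(4)=5, p(5)=7, p(6)=11, p(7)=15, p(8)=22, p(9)=30, p(10)=42, p(11)=56, p(12)=77, p(13)=101, p(14)=135, p(15)=176, p(16)=231, p(17)=297, p(18)=385.
Final step: p(19) = p(18) + p(17) - p(14) - p(12) + p(7) + p(4)
= 385 + 297 - 135 - 77 + 15 + 5
= 490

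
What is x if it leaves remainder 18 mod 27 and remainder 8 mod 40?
288

Using Chinese Remainder Theorem:
M = 27 × 40 = 1080
M1 = 40, M2 = 27
y1 = 40^(-1) mod 27 = 25
y2 = 27^(-1) mod 40 = 3
x = (18×40×25 + 8×27×3) mod 1080 = 288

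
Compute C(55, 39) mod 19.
17

Using Lucas' theorem:
Write n=55 and k=39 in base 19:
n in base 19: [2, 17]
k in base 19: [2, 1]
C(55,39) mod 19 = ∏ C(n_i, k_i) mod 19
Digit binomials (mod 19): C(2,2) = 1; C(17,1) = 17
Product: 1 × 17 = 17 ≡ 17 (mod 19)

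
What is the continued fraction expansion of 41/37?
[1; 9, 4]

Euclidean algorithm steps:
41 = 1 × 37 + 4
37 = 9 × 4 + 1
4 = 4 × 1 + 0
Continued fraction: [1; 9, 4]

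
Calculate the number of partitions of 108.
483502844

p(n) counts ways to write n as a sum of positive integers (order ignored).
Euler's pentagonal recurrence: p(k) = p(k-1) + p(k-2) - p(k-5) - p(k-7) + p(k-12) + p(k-15) - ... (offsets j(3j∓1)/2, signs ++--, p(0)=1, p(<0)=0).
DP table for k = 0..107: p(0)=1, p(1)=1, p(2)=2, p(3)=3, p(4)=5, p(5)=7, p(6)=11, p(7)=15, p(8)=22, p(9)=30, p(10)=42, p(11)=56, p(12)=77, p(13)=101, p(14)=135, p(15)=176, p(16)=231, p(17)=297, p(18)=385, p(19)=490, p(20)=627, p(21)=792, p(22)=1002, p(23)=1255, p(24)=1575, p(25)=1958, p(26)=2436, p(27)=3010, p(28)=3718, p(29)=4565, p(30)=5604, p(31)=6842, p(32)=8349, p(33)=10143, p(34)=12310, p(35)=14883, p(36)=17977, p(37)=21637, p(38)=26015, p(39)=31185, p(40)=37338, p(41)=44583, p(42)=53174, p(43)=63261, p(44)=75175, p(45)=89134, p(46)=105558, p(47)=124754, p(48)=147273, p(49)=173525, p(50)=204226, p(51)=239943, p(52)=281589, p(53)=329931, p(54)=386155, p(55)=451276, p(56)=526823, p(57)=614154, p(58)=715220, p(59)=831820, p(60)=966467, p(61)=1121505, p(62)=1300156, p(63)=1505499, p(64)=1741630, p(65)=2012558, p(66)=2323520, p(67)=2679689, p(68)=3087735, p(69)=3554345, p(70)=4087968, p(71)=4697205, p(72)=5392783, p(73)=6185689, p(74)=7089500, p(75)=8118264, p(76)=9289091, p(77)=10619863, p(78)=12132164, p(79)=13848650, p(80)=15796476, p(81)=18004327, p(82)=20506255, p(83)=23338469, p(84)=26543660, p(85)=30167357, p(86)=34262962, p(87)=38887673, p(88)=44108109, p(89)=49995925, p(90)=56634173, p(91)=64112359, p(92)=72533807, p(93)=82010177, p(94)=92669720, p(95)=104651419, p(96)=118114304, p(97)=133230930, p(98)=150198136, p(99)=169229875, p(100)=190569292, p(101)=214481126, p(102)=241265379, p(103)=271248950, p(104)=304801365, p(105)=342325709, p(106)=384276336, p(107)=431149389.
Final step: p(108) = p(107) + p(106) - p(103) - p(101) + p(96) + p(93) - p(86) - p(82) + p(73) + p(68) - p(57) - p(51) + p(38) + p(31) - p(16) - p(8)
= 431149389 + 384276336 - 271248950 - 214481126 + 118114304 + 82010177 - 34262962 - 20506255 + 6185689 + 3087735 - 614154 - 239943 + 26015 + 6842 - 231 - 22
= 483502844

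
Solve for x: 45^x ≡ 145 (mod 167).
21

Baby-step giant-step with step n = ⌈√167⌉ = 13.
Baby steps 45^j mod 167 (j:value) for j=0..12: 0:1, 1:45, 2:21, 3:110, 4:107, 5:139, 6:76, 7:80, 8:93, 9:10, 10:116, 11:43, 12:98.
Giant-step multiplier: 45^(-13) ≡ 45^(166-13) = 45^153 ≡ 140 (mod 167).
Giant steps γ_i = 145·140^i mod 167: γ_0=145, γ_1=93 (in table at j=8).
x = i·n + j = 1·13 + 8 = 21.
Check: 45^21 ≡ 145 (mod 167).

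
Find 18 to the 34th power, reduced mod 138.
18

Repeated squaring. Binary of 34 = 100010.
18^1 ≡ 18 (mod 138); 18^2 ≡ 48 (mod 138); 18^4 ≡ 96 (mod 138); 18^8 ≡ 108 (mod 138); 18^16 ≡ 72 (mod 138); 18^32 ≡ 78 (mod 138)
18^34 = 18^2 × 18^32 ≡ 18 (mod 138)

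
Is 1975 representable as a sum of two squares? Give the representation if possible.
Not possible

Factorization: 1975 = 5^2 × 79
By Fermat: n is sum of two squares iff every prime p ≡ 3 (mod 4) appears to even power.
Prime(s) ≡ 3 (mod 4) with odd exponent: [(79, 1)]
Therefore 1975 cannot be expressed as a² + b².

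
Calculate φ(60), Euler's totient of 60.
16

60 = 2^2 × 3 × 5
φ(n) = n × ∏(1 - 1/p) for each prime p dividing n
φ(60) = 60 × (1 - 1/2) × (1 - 1/3) × (1 - 1/5) = 16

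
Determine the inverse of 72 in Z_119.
81

gcd(72, 119) = 1, so the inverse exists.
Extended Euclidean algorithm on (119, 72):
119 = 1 × 72 + 47  ⟹  47 = (1)·119 + (-1)·72
72 = 1 × 47 + 25  ⟹  25 = (-1)·119 + (2)·72
47 = 1 × 25 + 22  ⟹  22 = (2)·119 + (-3)·72
25 = 1 × 22 + 3  ⟹  3 = (-3)·119 + (5)·72
22 = 7 × 3 + 1  ⟹  1 = (23)·119 + (-38)·72
So (-38)·72 ≡ 1 (mod 119), i.e. 72^(-1) ≡ -38 ≡ 81 (mod 119).
Check: 72 × 81 = 5832 ≡ 1 (mod 119)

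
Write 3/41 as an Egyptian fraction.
1/14 + 1/574

Greedy algorithm:
3/41: ceiling(41/3) = 14, use 1/14
1/574: ceiling(574/1) = 574, use 1/574
Result: 3/41 = 1/14 + 1/574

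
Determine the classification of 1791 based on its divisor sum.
deficient

Proper divisors of 1791: sum = 1 + 3 + 9 + 199 + 597 = 809
Since 809 < 1791, 1791 is deficient.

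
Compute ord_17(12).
16

17 is prime, so ord(12) divides φ(17) = 16.
Divisors of 16: 1, 2, 4, 8, 16.
Repeated squaring: 12^1 ≡ 12, 12^2 ≡ 8, 12^4 ≡ 13, 12^8 ≡ 16, 12^16 ≡ 1 (mod 17).
Test 12^d mod 17 for each divisor d in increasing order:
12^1 ≡ 12
12^2 ≡ 8
12^4 ≡ 13
12^8 ≡ 16
12^16 ≡ 1  ← first divisor giving 1
The order is 16.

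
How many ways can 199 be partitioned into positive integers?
3646072432125

p(n) counts ways to write n as a sum of positive integers (order ignored).
Euler's pentagonal recurrence: p(k) = p(k-1) + p(k-2) - p(k-5) - p(k-7) + p(k-12) + p(k-15) - ... (offsets j(3j∓1)/2, signs ++--, p(0)=1, p(<0)=0).
DP table for k = 0..198: p(0)=1, p(1)=1, p(2)=2, p(3)=3, p(4)=5, p(5)=7, p(6)=11, p(7)=15, p(8)=22, p(9)=30, p(10)=42, p(11)=56, p(12)=77, p(13)=101, p(14)=135, p(15)=176, p(16)=231, p(17)=297, p(18)=385, p(19)=490, p(20)=627, p(21)=792, p(22)=1002, p(23)=1255, p(24)=1575, p(25)=1958, p(26)=2436, p(27)=3010, p(28)=3718, p(29)=4565, p(30)=5604, p(31)=6842, p(32)=8349, p(33)=10143, p(34)=12310, p(35)=14883, p(36)=17977, p(37)=21637, p(38)=26015, p(39)=31185, p(40)=37338, p(41)=44583, p(42)=53174, p(43)=63261, p(44)=75175, p(45)=89134, p(46)=105558, p(47)=124754, p(48)=147273, p(49)=173525, p(50)=204226, p(51)=239943, p(52)=281589, p(53)=329931, p(54)=386155, p(55)=451276, p(56)=526823, p(57)=614154, p(58)=715220, p(59)=831820, p(60)=966467, p(61)=1121505, p(62)=1300156, p(63)=1505499, p(64)=1741630, p(65)=2012558, p(66)=2323520, p(67)=2679689, p(68)=3087735, p(69)=3554345, p(70)=4087968, p(71)=4697205, p(72)=5392783, p(73)=6185689, p(74)=7089500, p(75)=8118264, p(76)=9289091, p(77)=10619863, p(78)=12132164, p(79)=13848650, p(80)=15796476, p(81)=18004327, p(82)=20506255, p(83)=23338469, p(84)=26543660, p(85)=30167357, p(86)=34262962, p(87)=38887673, p(88)=44108109, p(89)=49995925, p(90)=56634173, p(91)=64112359, p(92)=72533807, p(93)=82010177, p(94)=92669720, p(95)=104651419, p(96)=118114304, p(97)=133230930, p(98)=150198136, p(99)=169229875, p(100)=190569292, p(101)=214481126, p(102)=241265379, p(103)=271248950, p(104)=304801365, p(105)=342325709, p(106)=384276336, p(107)=431149389, p(108)=483502844, p(109)=541946240, p(110)=607163746, p(111)=679903203, p(112)=761002156, p(113)=851376628, p(114)=952050665, p(115)=1064144451, p(116)=1188908248, p(117)=1327710076, p(118)=1482074143, p(119)=1653668665, p(120)=1844349560, p(121)=2056148051, p(122)=2291320912, p(123)=2552338241, p(124)=2841940500, p(125)=3163127352, p(126)=3519222692, p(127)=3913864295, p(128)=4351078600, p(129)=4835271870, p(130)=5371315400, p(131)=5964539504, p(132)=6620830889, p(133)=7346629512, p(134)=8149040695, p(135)=9035836076, p(136)=10015581680, p(137)=11097645016, p(138)=12292341831, p(139)=13610949895, p(140)=15065878135, p(141)=16670689208, p(142)=18440293320, p(143)=20390982757, p(144)=22540654445, p(145)=24908858009, p(146)=27517052599, p(147)=30388671978, p(148)=33549419497, p(149)=37027355200, p(150)=40853235313, p(151)=45060624582, p(152)=49686288421, p(153)=54770336324, p(154)=60356673280, p(155)=66493182097, p(156)=73232243759, p(157)=80630964769, p(158)=88751778802, p(159)=97662728555, p(160)=107438159466, p(161)=118159068427, p(162)=129913904637, p(163)=142798995930, p(164)=156919475295, p(165)=172389800255, p(166)=189334822579, p(167)=207890420102, p(168)=228204732751, p(169)=250438925115, p(170)=274768617130, p(171)=301384802048, p(172)=330495499613, p(173)=362326859895, p(174)=397125074750, p(175)=435157697830, p(176)=476715857290, p(177)=522115831195, p(178)=571701605655, p(179)=625846753120, p(180)=684957390936, p(181)=749474411781, p(182)=819876908323, p(183)=896684817527, p(184)=980462880430, p(185)=1071823774337, p(186)=1171432692373, p(187)=1280011042268, p(188)=1398341745571, p(189)=1527273599625, p(190)=1667727404093, p(191)=1820701100652, p(192)=1987276856363, p(193)=2168627105469, p(194)=2366022741845, p(195)=2580840212973, p(196)=2814570987591, p(197)=3068829878530, p(198)=3345365983698.
Final step: p(199) = p(198) + p(197) - p(194) - p(192) + p(187) + p(184) - p(177) - p(173) + p(164) + p(159) - p(148) - p(142) + p(129) + p(122) - p(107) - p(99) + p(82) + p(73) - p(54) - p(44) + p(23) + p(12)
= 3345365983698 + 3068829878530 - 2366022741845 - 1987276856363 + 1280011042268 + 980462880430 - 522115831195 - 362326859895 + 156919475295 + 97662728555 - 33549419497 - 18440293320 + 4835271870 + 2291320912 - 431149389 - 169229875 + 20506255 + 6185689 - 386155 - 75175 + 1255 + 77
= 3646072432125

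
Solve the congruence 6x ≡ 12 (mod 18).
x ≡ 2 (mod 3)

gcd(6, 18) = 6, which divides 12, so solutions exist.
Divide through by 6: x ≡ 2 (mod 3).
The coefficient of x is now 1, so x ≡ 2 (mod 3).
Check: 6 × 2 = 12 ≡ 12 (mod 18).
x ≡ 2 (mod 3), giving 6 solutions mod 18.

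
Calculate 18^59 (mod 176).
96

Repeated squaring. Binary of 59 = 111011.
18^1 ≡ 18 (mod 176); 18^2 ≡ 148 (mod 176); 18^4 ≡ 80 (mod 176); 18^8 ≡ 64 (mod 176); 18^16 ≡ 48 (mod 176); 18^32 ≡ 16 (mod 176)
18^59 = 18^1 × 18^2 × 18^8 × 18^16 × 18^32 ≡ 96 (mod 176)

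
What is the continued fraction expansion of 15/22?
[0; 1, 2, 7]

Euclidean algorithm steps:
15 = 0 × 22 + 15
22 = 1 × 15 + 7
15 = 2 × 7 + 1
7 = 7 × 1 + 0
Continued fraction: [0; 1, 2, 7]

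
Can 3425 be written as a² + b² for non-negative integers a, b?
17² + 56² (a=17, b=56)

Factorization: 3425 = 5^2 × 137
By Fermat: n is sum of two squares iff every prime p ≡ 3 (mod 4) appears to even power.
All primes ≡ 3 (mod 4) appear to even power.
Search a = 0, 1, 2, … for 3425 - a² a perfect square: first hit at a = 17: 3425 - 289 = 3136 = 56².
3425 = 17² + 56² = 289 + 3136 ✓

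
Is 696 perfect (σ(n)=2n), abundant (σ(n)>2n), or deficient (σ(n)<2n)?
abundant

Proper divisors of 696: sum = 1 + 2 + 3 + 4 + 6 + 8 + 12 + 24 + 29 + 58 + 87 + 116 + 174 + 232 + 348 = 1104
Since 1104 > 696, 696 is abundant.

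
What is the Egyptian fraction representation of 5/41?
1/9 + 1/93 + 1/11439

Greedy algorithm:
5/41: ceiling(41/5) = 9, use 1/9
4/369: ceiling(369/4) = 93, use 1/93
1/11439: ceiling(11439/1) = 11439, use 1/11439
Result: 5/41 = 1/9 + 1/93 + 1/11439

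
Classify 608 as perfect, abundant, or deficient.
abundant

Proper divisors of 608: sum = 1 + 2 + 4 + 8 + 16 + 19 + 32 + 38 + 76 + 152 + 304 = 652
Since 652 > 608, 608 is abundant.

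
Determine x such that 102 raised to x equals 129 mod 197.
91

Baby-step giant-step with step n = ⌈√197⌉ = 15.
Baby steps 102^j mod 197 (j:value) for j=0..14: 0:1, 1:102, 2:160, 3:166, 4:187, 5:162, 6:173, 7:113, 8:100, 9:153, 10:43, 11:52, 12:182, 13:46, 14:161.
Giant-step multiplier: 102^(-15) ≡ 102^(196-15) = 102^181 ≡ 111 (mod 197).
Giant steps γ_i = 129·111^i mod 197: γ_0=129, γ_1=135, γ_2=13, γ_3=64, γ_4=12, γ_5=150, γ_6=102 (in table at j=1).
x = i·n + j = 6·15 + 1 = 91.
Check: 102^91 ≡ 129 (mod 197).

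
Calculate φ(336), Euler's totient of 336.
96

336 = 2^4 × 3 × 7
φ(n) = n × ∏(1 - 1/p) for each prime p dividing n
φ(336) = 336 × (1 - 1/2) × (1 - 1/3) × (1 - 1/7) = 96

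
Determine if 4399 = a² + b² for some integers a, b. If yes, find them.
Not possible

Factorization: 4399 = 53 × 83
By Fermat: n is sum of two squares iff every prime p ≡ 3 (mod 4) appears to even power.
Prime(s) ≡ 3 (mod 4) with odd exponent: [(83, 1)]
Therefore 4399 cannot be expressed as a² + b².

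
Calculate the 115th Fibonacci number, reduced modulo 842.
753

Matrix identity: Q^n = [[F_(n+1), F_n], [F_n, F_(n-1)]] with Q = [[1,1],[1,0]].
n = 115 = 1110011₂. Square-and-multiply, entries mod 842:
Q^1 = [[1,1],[1,0]]
Q^3 = (Q^1)²·Q = [[3,2],[2,1]]
Q^7 = (Q^3)²·Q = [[21,13],[13,8]]
Q^14 = (Q^7)² = [[610,377],[377,233]]
Q^28 = (Q^14)² = [[609,377],[377,232]]
Q^57 = (Q^28)²·Q = [[697,232],[232,465]]
Q^115 = (Q^57)²·Q = [[55,753],[753,144]]
F_115 mod 842 = Q^115[0][1] = 753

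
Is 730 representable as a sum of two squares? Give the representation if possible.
1² + 27² (a=1, b=27)

Factorization: 730 = 2 × 5 × 73
By Fermat: n is sum of two squares iff every prime p ≡ 3 (mod 4) appears to even power.
All primes ≡ 3 (mod 4) appear to even power.
Search a = 0, 1, 2, … for 730 - a² a perfect square: first hit at a = 1: 730 - 1 = 729 = 27².
730 = 1² + 27² = 1 + 729 ✓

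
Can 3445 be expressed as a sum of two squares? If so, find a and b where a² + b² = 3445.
9² + 58² (a=9, b=58)

Factorization: 3445 = 5 × 13 × 53
By Fermat: n is sum of two squares iff every prime p ≡ 3 (mod 4) appears to even power.
All primes ≡ 3 (mod 4) appear to even power.
Search a = 0, 1, 2, … for 3445 - a² a perfect square: first hit at a = 9: 3445 - 81 = 3364 = 58².
3445 = 9² + 58² = 81 + 3364 ✓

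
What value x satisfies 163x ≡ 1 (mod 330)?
247

gcd(163, 330) = 1, so the inverse exists.
Extended Euclidean algorithm on (330, 163):
330 = 2 × 163 + 4  ⟹  4 = (1)·330 + (-2)·163
163 = 40 × 4 + 3  ⟹  3 = (-40)·330 + (81)·163
4 = 1 × 3 + 1  ⟹  1 = (41)·330 + (-83)·163
So (-83)·163 ≡ 1 (mod 330), i.e. 163^(-1) ≡ -83 ≡ 247 (mod 330).
Check: 163 × 247 = 40261 ≡ 1 (mod 330)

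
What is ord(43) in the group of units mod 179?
89

179 is prime, so ord(43) divides φ(179) = 178.
Divisors of 178: 1, 2, 89, 178.
Repeated squaring: 43^1 ≡ 43, 43^2 ≡ 59, 43^4 ≡ 80, 43^8 ≡ 135, 43^16 ≡ 146, 43^32 ≡ 15, 43^64 ≡ 46, 43^128 ≡ 147 (mod 179).
Test 43^d mod 179 for each divisor d in increasing order:
43^1 ≡ 43
43^2 ≡ 59
43^89 = 43^64·43^16·43^8·43^1 ≡ 1  ← first divisor giving 1
The order is 89.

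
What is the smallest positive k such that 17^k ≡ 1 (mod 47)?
23

47 is prime, so ord(17) divides φ(47) = 46.
Divisors of 46: 1, 2, 23, 46.
Repeated squaring: 17^1 ≡ 17, 17^2 ≡ 7, 17^4 ≡ 2, 17^8 ≡ 4, 17^16 ≡ 16, 17^32 ≡ 21 (mod 47).
Test 17^d mod 47 for each divisor d in increasing order:
17^1 ≡ 17
17^2 ≡ 7
17^23 = 17^16·17^4·17^2·17^1 ≡ 1  ← first divisor giving 1
The order is 23.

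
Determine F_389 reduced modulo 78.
41

Matrix identity: Q^n = [[F_(n+1), F_n], [F_n, F_(n-1)]] with Q = [[1,1],[1,0]].
n = 389 = 110000101₂. Square-and-multiply, entries mod 78:
Q^1 = [[1,1],[1,0]]
Q^3 = (Q^1)²·Q = [[3,2],[2,1]]
Q^6 = (Q^3)² = [[13,8],[8,5]]
Q^12 = (Q^6)² = [[77,66],[66,11]]
Q^24 = (Q^12)² = [[67,36],[36,31]]
Q^48 = (Q^24)² = [[13,18],[18,73]]
Q^97 = (Q^48)²·Q = [[13,25],[25,66]]
Q^194 = (Q^97)² = [[14,25],[25,67]]
Q^389 = (Q^194)²·Q = [[38,41],[41,75]]
F_389 mod 78 = Q^389[0][1] = 41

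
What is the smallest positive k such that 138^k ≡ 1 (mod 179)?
89

179 is prime, so ord(138) divides φ(179) = 178.
Divisors of 178: 1, 2, 89, 178.
Repeated squaring: 138^1 ≡ 138, 138^2 ≡ 70, 138^4 ≡ 67, 138^8 ≡ 14, 138^16 ≡ 17, 138^32 ≡ 110, 138^64 ≡ 107, 138^128 ≡ 172 (mod 179).
Test 138^d mod 179 for each divisor d in increasing order:
138^1 ≡ 138
138^2 ≡ 70
138^89 = 138^64·138^16·138^8·138^1 ≡ 1  ← first divisor giving 1
The order is 89.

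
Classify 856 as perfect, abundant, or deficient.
deficient

Proper divisors of 856: sum = 1 + 2 + 4 + 8 + 107 + 214 + 428 = 764
Since 764 < 856, 856 is deficient.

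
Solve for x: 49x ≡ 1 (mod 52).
17

gcd(49, 52) = 1, so the inverse exists.
Extended Euclidean algorithm on (52, 49):
52 = 1 × 49 + 3  ⟹  3 = (1)·52 + (-1)·49
49 = 16 × 3 + 1  ⟹  1 = (-16)·52 + (17)·49
So (17)·49 ≡ 1 (mod 52), i.e. 49^(-1) ≡ 17 (mod 52).
Check: 49 × 17 = 833 ≡ 1 (mod 52)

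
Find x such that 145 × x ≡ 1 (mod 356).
329

gcd(145, 356) = 1, so the inverse exists.
Extended Euclidean algorithm on (356, 145):
356 = 2 × 145 + 66  ⟹  66 = (1)·356 + (-2)·145
145 = 2 × 66 + 13  ⟹  13 = (-2)·356 + (5)·145
66 = 5 × 13 + 1  ⟹  1 = (11)·356 + (-27)·145
So (-27)·145 ≡ 1 (mod 356), i.e. 145^(-1) ≡ -27 ≡ 329 (mod 356).
Check: 145 × 329 = 47705 ≡ 1 (mod 356)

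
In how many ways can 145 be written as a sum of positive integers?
24908858009

p(n) counts ways to write n as a sum of positive integers (order ignored).
Euler's pentagonal recurrence: p(k) = p(k-1) + p(k-2) - p(k-5) - p(k-7) + p(k-12) + p(k-15) - ... (offsets j(3j∓1)/2, signs ++--, p(0)=1, p(<0)=0).
DP table for k = 0..144: p(0)=1, p(1)=1, p(2)=2, p(3)=3, p(4)=5, p(5)=7, p(6)=11, p(7)=15, p(8)=22, p(9)=30, p(10)=42, p(11)=56, p(12)=77, p(13)=101, p(14)=135, p(15)=176, p(16)=231, p(17)=297, p(18)=385, p(19)=490, p(20)=627, p(21)=792, p(22)=1002, p(23)=1255, p(24)=1575, p(25)=1958, p(26)=2436, p(27)=3010, p(28)=3718, p(29)=4565, p(30)=5604, p(31)=6842, p(32)=8349, p(33)=10143, p(34)=12310, p(35)=14883, p(36)=17977, p(37)=21637, p(38)=26015, p(39)=31185, p(40)=37338, p(41)=44583, p(42)=53174, p(43)=63261, p(44)=75175, p(45)=89134, p(46)=105558, p(47)=124754, p(48)=147273, p(49)=173525, p(50)=204226, p(51)=239943, p(52)=281589, p(53)=329931, p(54)=386155, p(55)=451276, p(56)=526823, p(57)=614154, p(58)=715220, p(59)=831820, p(60)=966467, p(61)=1121505, p(62)=1300156, p(63)=1505499, p(64)=1741630, p(65)=2012558, p(66)=2323520, p(67)=2679689, p(68)=3087735, p(69)=3554345, p(70)=4087968, p(71)=4697205, p(72)=5392783, p(73)=6185689, p(74)=7089500, p(75)=8118264, p(76)=9289091, p(77)=10619863, p(78)=12132164, p(79)=13848650, p(80)=15796476, p(81)=18004327, p(82)=20506255, p(83)=23338469, p(84)=26543660, p(85)=30167357, p(86)=34262962, p(87)=38887673, p(88)=44108109, p(89)=49995925, p(90)=56634173, p(91)=64112359, p(92)=72533807, p(93)=82010177, p(94)=92669720, p(95)=104651419, p(96)=118114304, p(97)=133230930, p(98)=150198136, p(99)=169229875, p(100)=190569292, p(101)=214481126, p(102)=241265379, p(103)=271248950, p(104)=304801365, p(105)=342325709, p(106)=384276336, p(107)=431149389, p(108)=483502844, p(109)=541946240, p(110)=607163746, p(111)=679903203, p(112)=761002156, p(113)=851376628, p(114)=952050665, p(115)=1064144451, p(116)=1188908248, p(117)=1327710076, p(118)=1482074143, p(119)=1653668665, p(120)=1844349560, p(121)=2056148051, p(122)=2291320912, p(123)=2552338241, p(124)=2841940500, p(125)=3163127352, p(126)=3519222692, p(127)=3913864295, p(128)=4351078600, p(129)=4835271870, p(130)=5371315400, p(131)=5964539504, p(132)=6620830889, p(133)=7346629512, p(134)=8149040695, p(135)=9035836076, p(136)=10015581680, p(137)=11097645016, p(138)=12292341831, p(139)=13610949895, p(140)=15065878135, p(141)=16670689208, p(142)=18440293320, p(143)=20390982757, p(144)=22540654445.
Final step: p(145) = p(144) + p(143) - p(140) - p(138) + p(133) + p(130) - p(123) - p(119) + p(110) + p(105) - p(94) - p(88) + p(75) + p(68) - p(53) - p(45) + p(28) + p(19) - p(0)
= 22540654445 + 20390982757 - 15065878135 - 12292341831 + 7346629512 + 5371315400 - 2552338241 - 1653668665 + 607163746 + 342325709 - 92669720 - 44108109 + 8118264 + 3087735 - 329931 - 89134 + 3718 + 490 - 1
= 24908858009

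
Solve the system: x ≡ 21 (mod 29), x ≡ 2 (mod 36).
398

Using Chinese Remainder Theorem:
M = 29 × 36 = 1044
M1 = 36, M2 = 29
y1 = 36^(-1) mod 29 = 25
y2 = 29^(-1) mod 36 = 5
x = (21×36×25 + 2×29×5) mod 1044 = 398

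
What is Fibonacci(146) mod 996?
217

Matrix identity: Q^n = [[F_(n+1), F_n], [F_n, F_(n-1)]] with Q = [[1,1],[1,0]].
n = 146 = 10010010₂. Square-and-multiply, entries mod 996:
Q^1 = [[1,1],[1,0]]
Q^2 = (Q^1)² = [[2,1],[1,1]]
Q^4 = (Q^2)² = [[5,3],[3,2]]
Q^9 = (Q^4)²·Q = [[55,34],[34,21]]
Q^18 = (Q^9)² = [[197,592],[592,601]]
Q^36 = (Q^18)² = [[833,312],[312,521]]
Q^73 = (Q^36)²·Q = [[553,409],[409,144]]
Q^146 = (Q^73)² = [[986,217],[217,769]]
F_146 mod 996 = Q^146[0][1] = 217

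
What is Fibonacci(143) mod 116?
89

Matrix identity: Q^n = [[F_(n+1), F_n], [F_n, F_(n-1)]] with Q = [[1,1],[1,0]].
n = 143 = 10001111₂. Square-and-multiply, entries mod 116:
Q^1 = [[1,1],[1,0]]
Q^2 = (Q^1)² = [[2,1],[1,1]]
Q^4 = (Q^2)² = [[5,3],[3,2]]
Q^8 = (Q^4)² = [[34,21],[21,13]]
Q^17 = (Q^8)²·Q = [[32,89],[89,59]]
Q^35 = (Q^17)²·Q = [[108,13],[13,95]]
Q^71 = (Q^35)²·Q = [[88,1],[1,87]]
Q^143 = (Q^71)²·Q = [[32,89],[89,59]]
F_143 mod 116 = Q^143[0][1] = 89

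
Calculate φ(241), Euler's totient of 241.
240

241 = 241
φ(n) = n × ∏(1 - 1/p) for each prime p dividing n
φ(241) = 241 × (1 - 1/241) = 240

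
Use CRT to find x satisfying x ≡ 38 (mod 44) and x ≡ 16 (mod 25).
566

Using Chinese Remainder Theorem:
M = 44 × 25 = 1100
M1 = 25, M2 = 44
y1 = 25^(-1) mod 44 = 37
y2 = 44^(-1) mod 25 = 4
x = (38×25×37 + 16×44×4) mod 1100 = 566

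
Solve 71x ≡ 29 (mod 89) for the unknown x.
x ≡ 33 (mod 89)

gcd(71, 89) = 1, which divides 29, so solutions exist.
Find 71^(-1) mod 89 by the extended Euclidean algorithm:
89 = 1 × 71 + 18  ⟹  18 = (1)·89 + (-1)·71
71 = 3 × 18 + 17  ⟹  17 = (-3)·89 + (4)·71
18 = 1 × 17 + 1  ⟹  1 = (4)·89 + (-5)·71
So (-5)·71 ≡ 1 (mod 89), i.e. 71^(-1) ≡ -5 ≡ 84 (mod 89).
x ≡ 84 × 29 = 2436 ≡ 33 (mod 89).
Check: 71 × 33 = 2343 ≡ 29 (mod 89).
Unique solution: x ≡ 33 (mod 89)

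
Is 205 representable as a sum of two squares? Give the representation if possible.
3² + 14² (a=3, b=14)

Factorization: 205 = 5 × 41
By Fermat: n is sum of two squares iff every prime p ≡ 3 (mod 4) appears to even power.
All primes ≡ 3 (mod 4) appear to even power.
Search a = 0, 1, 2, … for 205 - a² a perfect square: first hit at a = 3: 205 - 9 = 196 = 14².
205 = 3² + 14² = 9 + 196 ✓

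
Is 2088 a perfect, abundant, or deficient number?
abundant

Proper divisors of 2088: sum = 1 + 2 + 3 + 4 + 6 + 8 + 9 + 12 + ... + 348 + 522 + 696 + 1044 (23 divisors) = 3762
Since 3762 > 2088, 2088 is abundant.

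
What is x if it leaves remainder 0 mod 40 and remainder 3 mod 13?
120

Using Chinese Remainder Theorem:
M = 40 × 13 = 520
M1 = 13, M2 = 40
y1 = 13^(-1) mod 40 = 37
y2 = 40^(-1) mod 13 = 1
x = (0×13×37 + 3×40×1) mod 520 = 120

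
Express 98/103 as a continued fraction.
[0; 1, 19, 1, 1, 2]

Euclidean algorithm steps:
98 = 0 × 103 + 98
103 = 1 × 98 + 5
98 = 19 × 5 + 3
5 = 1 × 3 + 2
3 = 1 × 2 + 1
2 = 2 × 1 + 0
Continued fraction: [0; 1, 19, 1, 1, 2]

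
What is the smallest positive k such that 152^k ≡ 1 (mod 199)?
198

199 is prime, so ord(152) divides φ(199) = 198.
Divisors of 198: 1, 2, 3, 6, 9, 11, 18, 22, 33, 66, 99, 198.
Repeated squaring: 152^1 ≡ 152, 152^2 ≡ 20, 152^4 ≡ 2, 152^8 ≡ 4, 152^16 ≡ 16, 152^32 ≡ 57, 152^64 ≡ 65, 152^128 ≡ 46 (mod 199).
Test 152^d mod 199 for each divisor d in increasing order:
152^1 ≡ 152
152^2 ≡ 20
152^3 = 152^2·152^1 ≡ 55
152^6 = 152^4·152^2 ≡ 40
152^9 = 152^8·152^1 ≡ 11
152^11 = 152^8·152^2·152^1 ≡ 21
152^18 = 152^16·152^2 ≡ 121
152^22 = 152^16·152^4·152^2 ≡ 43
152^33 = 152^32·152^1 ≡ 107
152^66 = 152^64·152^2 ≡ 106
152^99 = 152^64·152^32·152^2·152^1 ≡ 198
152^198 = 152^128·152^64·152^4·152^2 ≡ 1  ← first divisor giving 1
The order is 198.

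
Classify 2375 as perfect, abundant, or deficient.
deficient

Proper divisors of 2375: sum = 1 + 5 + 19 + 25 + 95 + 125 + 475 = 745
Since 745 < 2375, 2375 is deficient.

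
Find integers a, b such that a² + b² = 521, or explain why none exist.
11² + 20² (a=11, b=20)

Factorization: 521 = 521
By Fermat: n is sum of two squares iff every prime p ≡ 3 (mod 4) appears to even power.
All primes ≡ 3 (mod 4) appear to even power.
Search a = 0, 1, 2, … for 521 - a² a perfect square: first hit at a = 11: 521 - 121 = 400 = 20².
521 = 11² + 20² = 121 + 400 ✓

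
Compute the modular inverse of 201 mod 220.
81

gcd(201, 220) = 1, so the inverse exists.
Extended Euclidean algorithm on (220, 201):
220 = 1 × 201 + 19  ⟹  19 = (1)·220 + (-1)·201
201 = 10 × 19 + 11  ⟹  11 = (-10)·220 + (11)·201
19 = 1 × 11 + 8  ⟹  8 = (11)·220 + (-12)·201
11 = 1 × 8 + 3  ⟹  3 = (-21)·220 + (23)·201
8 = 2 × 3 + 2  ⟹  2 = (53)·220 + (-58)·201
3 = 1 × 2 + 1  ⟹  1 = (-74)·220 + (81)·201
So (81)·201 ≡ 1 (mod 220), i.e. 201^(-1) ≡ 81 (mod 220).
Check: 201 × 81 = 16281 ≡ 1 (mod 220)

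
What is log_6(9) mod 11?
4

Baby-step giant-step with step n = ⌈√11⌉ = 4.
Baby steps 6^j mod 11 (j:value) for j=0..3: 0:1, 1:6, 2:3, 3:7.
Giant-step multiplier: 6^(-4) ≡ 6^(10-4) = 6^6 ≡ 5 (mod 11).
Giant steps γ_i = 9·5^i mod 11: γ_0=9, γ_1=1 (in table at j=0).
x = i·n + j = 1·4 + 0 = 4.
Check: 6^4 ≡ 9 (mod 11).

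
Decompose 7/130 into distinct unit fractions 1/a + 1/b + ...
1/19 + 1/824 + 1/1017640

Greedy algorithm:
7/130: ceiling(130/7) = 19, use 1/19
3/2470: ceiling(2470/3) = 824, use 1/824
1/1017640: ceiling(1017640/1) = 1017640, use 1/1017640
Result: 7/130 = 1/19 + 1/824 + 1/1017640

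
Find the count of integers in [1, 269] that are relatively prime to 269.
268

269 = 269
φ(n) = n × ∏(1 - 1/p) for each prime p dividing n
φ(269) = 269 × (1 - 1/269) = 268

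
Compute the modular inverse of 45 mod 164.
113

gcd(45, 164) = 1, so the inverse exists.
Extended Euclidean algorithm on (164, 45):
164 = 3 × 45 + 29  ⟹  29 = (1)·164 + (-3)·45
45 = 1 × 29 + 16  ⟹  16 = (-1)·164 + (4)·45
29 = 1 × 16 + 13  ⟹  13 = (2)·164 + (-7)·45
16 = 1 × 13 + 3  ⟹  3 = (-3)·164 + (11)·45
13 = 4 × 3 + 1  ⟹  1 = (14)·164 + (-51)·45
So (-51)·45 ≡ 1 (mod 164), i.e. 45^(-1) ≡ -51 ≡ 113 (mod 164).
Check: 45 × 113 = 5085 ≡ 1 (mod 164)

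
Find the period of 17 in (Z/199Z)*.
66

199 is prime, so ord(17) divides φ(199) = 198.
Divisors of 198: 1, 2, 3, 6, 9, 11, 18, 22, 33, 66, 99, 198.
Repeated squaring: 17^1 ≡ 17, 17^2 ≡ 90, 17^4 ≡ 140, 17^8 ≡ 98, 17^16 ≡ 52, 17^32 ≡ 117, 17^64 ≡ 157, 17^128 ≡ 172 (mod 199).
Test 17^d mod 199 for each divisor d in increasing order:
17^1 ≡ 17
17^2 ≡ 90
17^3 = 17^2·17^1 ≡ 137
17^6 = 17^4·17^2 ≡ 63
17^9 = 17^8·17^1 ≡ 74
17^11 = 17^8·17^2·17^1 ≡ 93
17^18 = 17^16·17^2 ≡ 103
17^22 = 17^16·17^4·17^2 ≡ 92
17^33 = 17^32·17^1 ≡ 198
17^66 = 17^64·17^2 ≡ 1  ← first divisor giving 1
The order is 66.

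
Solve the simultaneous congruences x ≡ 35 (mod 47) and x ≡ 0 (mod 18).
270

Using Chinese Remainder Theorem:
M = 47 × 18 = 846
M1 = 18, M2 = 47
y1 = 18^(-1) mod 47 = 34
y2 = 47^(-1) mod 18 = 5
x = (35×18×34 + 0×47×5) mod 846 = 270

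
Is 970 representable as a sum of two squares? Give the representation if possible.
3² + 31² (a=3, b=31)

Factorization: 970 = 2 × 5 × 97
By Fermat: n is sum of two squares iff every prime p ≡ 3 (mod 4) appears to even power.
All primes ≡ 3 (mod 4) appear to even power.
Search a = 0, 1, 2, … for 970 - a² a perfect square: first hit at a = 3: 970 - 9 = 961 = 31².
970 = 3² + 31² = 9 + 961 ✓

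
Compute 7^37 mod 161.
14

Repeated squaring. Binary of 37 = 100101.
7^1 ≡ 7 (mod 161); 7^2 ≡ 49 (mod 161); 7^4 ≡ 147 (mod 161); 7^8 ≡ 35 (mod 161); 7^16 ≡ 98 (mod 161); 7^32 ≡ 105 (mod 161)
7^37 = 7^1 × 7^4 × 7^32 ≡ 14 (mod 161)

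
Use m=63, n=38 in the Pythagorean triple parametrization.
(2525, 4788, 5413)

Euclid's formula: a = m² - n², b = 2mn, c = m² + n²
m = 63, n = 38
a = 63² - 38² = 3969 - 1444 = 2525
b = 2 × 63 × 38 = 4788
c = 63² + 38² = 3969 + 1444 = 5413
Verification: 2525² + 4788² = 6375625 + 22924944 = 29300569 = 5413² ✓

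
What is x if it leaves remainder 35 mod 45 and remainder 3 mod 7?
80

Using Chinese Remainder Theorem:
M = 45 × 7 = 315
M1 = 7, M2 = 45
y1 = 7^(-1) mod 45 = 13
y2 = 45^(-1) mod 7 = 5
x = (35×7×13 + 3×45×5) mod 315 = 80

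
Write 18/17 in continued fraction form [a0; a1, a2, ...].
[1; 17]

Euclidean algorithm steps:
18 = 1 × 17 + 1
17 = 17 × 1 + 0
Continued fraction: [1; 17]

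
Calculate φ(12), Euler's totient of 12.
4

12 = 2^2 × 3
φ(n) = n × ∏(1 - 1/p) for each prime p dividing n
φ(12) = 12 × (1 - 1/2) × (1 - 1/3) = 4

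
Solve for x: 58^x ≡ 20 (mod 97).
75

Baby-step giant-step with step n = ⌈√97⌉ = 10.
Baby steps 58^j mod 97 (j:value) for j=0..9: 0:1, 1:58, 2:66, 3:45, 4:88, 5:60, 6:85, 7:80, 8:81, 9:42.
Giant-step multiplier: 58^(-10) ≡ 58^(96-10) = 58^86 ≡ 53 (mod 97).
Giant steps γ_i = 20·53^i mod 97: γ_0=20, γ_1=90, γ_2=17, γ_3=28, γ_4=29, γ_5=82, γ_6=78, γ_7=60 (in table at j=5).
x = i·n + j = 7·10 + 5 = 75.
Check: 58^75 ≡ 20 (mod 97).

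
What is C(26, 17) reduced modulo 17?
1

Using Lucas' theorem:
Write n=26 and k=17 in base 17:
n in base 17: [1, 9]
k in base 17: [1, 0]
C(26,17) mod 17 = ∏ C(n_i, k_i) mod 17
Digit binomials (mod 17): C(1,1) = 1; C(9,0) = 1
Product: 1 × 1 = 1 ≡ 1 (mod 17)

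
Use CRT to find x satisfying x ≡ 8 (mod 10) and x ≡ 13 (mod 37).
198

Using Chinese Remainder Theorem:
M = 10 × 37 = 370
M1 = 37, M2 = 10
y1 = 37^(-1) mod 10 = 3
y2 = 10^(-1) mod 37 = 26
x = (8×37×3 + 13×10×26) mod 370 = 198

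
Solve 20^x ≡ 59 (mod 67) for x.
6

Baby-step giant-step with step n = ⌈√67⌉ = 9.
Baby steps 20^j mod 67 (j:value) for j=0..8: 0:1, 1:20, 2:65, 3:27, 4:4, 5:13, 6:59, 7:41, 8:16.
h = 59 is already in the table at j=6, so x = 6.
Check: 20^6 ≡ 59 (mod 67).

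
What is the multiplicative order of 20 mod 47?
46

47 is prime, so ord(20) divides φ(47) = 46.
Divisors of 46: 1, 2, 23, 46.
Repeated squaring: 20^1 ≡ 20, 20^2 ≡ 24, 20^4 ≡ 12, 20^8 ≡ 3, 20^16 ≡ 9, 20^32 ≡ 34 (mod 47).
Test 20^d mod 47 for each divisor d in increasing order:
20^1 ≡ 20
20^2 ≡ 24
20^23 = 20^16·20^4·20^2·20^1 ≡ 46
20^46 = 20^32·20^8·20^4·20^2 ≡ 1  ← first divisor giving 1
The order is 46.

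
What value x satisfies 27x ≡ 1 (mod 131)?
34

gcd(27, 131) = 1, so the inverse exists.
Extended Euclidean algorithm on (131, 27):
131 = 4 × 27 + 23  ⟹  23 = (1)·131 + (-4)·27
27 = 1 × 23 + 4  ⟹  4 = (-1)·131 + (5)·27
23 = 5 × 4 + 3  ⟹  3 = (6)·131 + (-29)·27
4 = 1 × 3 + 1  ⟹  1 = (-7)·131 + (34)·27
So (34)·27 ≡ 1 (mod 131), i.e. 27^(-1) ≡ 34 (mod 131).
Check: 27 × 34 = 918 ≡ 1 (mod 131)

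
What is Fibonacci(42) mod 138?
130

Matrix identity: Q^n = [[F_(n+1), F_n], [F_n, F_(n-1)]] with Q = [[1,1],[1,0]].
n = 42 = 101010₂. Square-and-multiply, entries mod 138:
Q^1 = [[1,1],[1,0]]
Q^2 = (Q^1)² = [[2,1],[1,1]]
Q^5 = (Q^2)²·Q = [[8,5],[5,3]]
Q^10 = (Q^5)² = [[89,55],[55,34]]
Q^21 = (Q^10)²·Q = [[47,44],[44,3]]
Q^42 = (Q^21)² = [[5,130],[130,13]]
F_42 mod 138 = Q^42[0][1] = 130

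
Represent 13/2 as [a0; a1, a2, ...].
[6; 2]

Euclidean algorithm steps:
13 = 6 × 2 + 1
2 = 2 × 1 + 0
Continued fraction: [6; 2]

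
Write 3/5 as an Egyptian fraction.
1/2 + 1/10

Greedy algorithm:
3/5: ceiling(5/3) = 2, use 1/2
1/10: ceiling(10/1) = 10, use 1/10
Result: 3/5 = 1/2 + 1/10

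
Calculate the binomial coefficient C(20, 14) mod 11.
7

Using Lucas' theorem:
Write n=20 and k=14 in base 11:
n in base 11: [1, 9]
k in base 11: [1, 3]
C(20,14) mod 11 = ∏ C(n_i, k_i) mod 11
Digit binomials (mod 11): C(1,1) = 1; C(9,3) = 84 ≡ 7
Product: 1 × 7 = 7 ≡ 7 (mod 11)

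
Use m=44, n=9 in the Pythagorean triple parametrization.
(1855, 792, 2017)

Euclid's formula: a = m² - n², b = 2mn, c = m² + n²
m = 44, n = 9
a = 44² - 9² = 1936 - 81 = 1855
b = 2 × 44 × 9 = 792
c = 44² + 9² = 1936 + 81 = 2017
Verification: 1855² + 792² = 3441025 + 627264 = 4068289 = 2017² ✓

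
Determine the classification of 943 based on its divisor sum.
deficient

Proper divisors of 943: sum = 1 + 23 + 41 = 65
Since 65 < 943, 943 is deficient.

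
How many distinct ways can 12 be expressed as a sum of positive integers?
77

p(n) counts ways to write n as a sum of positive integers (order ignored).
Euler's pentagonal recurrence: p(k) = p(k-1) + p(k-2) - p(k-5) - p(k-7) + p(k-12) + p(k-15) - ... (offsets j(3j∓1)/2, signs ++--, p(0)=1, p(<0)=0).
DP table for k = 0..11: p(0)=1, p(1)=1, p(2)=2, p(3)=3, p(4)=5, p(5)=7, p(6)=11, p(7)=15, p(8)=22, p(9)=30, p(10)=42, p(11)=56.
Final step: p(12) = p(11) + p(10) - p(7) - p(5) + p(0)
= 56 + 42 - 15 - 7 + 1
= 77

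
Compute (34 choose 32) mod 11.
0

Using Lucas' theorem:
Write n=34 and k=32 in base 11:
n in base 11: [3, 1]
k in base 11: [2, 10]
C(34,32) mod 11 = ∏ C(n_i, k_i) mod 11
Digit binomials (mod 11): C(3,2) = 3; C(1,10) = 0 (k_i > n_i)
Product: 3 × 0 = 0 ≡ 0 (mod 11)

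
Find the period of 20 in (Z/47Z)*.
46

47 is prime, so ord(20) divides φ(47) = 46.
Divisors of 46: 1, 2, 23, 46.
Repeated squaring: 20^1 ≡ 20, 20^2 ≡ 24, 20^4 ≡ 12, 20^8 ≡ 3, 20^16 ≡ 9, 20^32 ≡ 34 (mod 47).
Test 20^d mod 47 for each divisor d in increasing order:
20^1 ≡ 20
20^2 ≡ 24
20^23 = 20^16·20^4·20^2·20^1 ≡ 46
20^46 = 20^32·20^8·20^4·20^2 ≡ 1  ← first divisor giving 1
The order is 46.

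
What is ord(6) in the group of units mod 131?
130

131 is prime, so ord(6) divides φ(131) = 130.
Divisors of 130: 1, 2, 5, 10, 13, 26, 65, 130.
Repeated squaring: 6^1 ≡ 6, 6^2 ≡ 36, 6^4 ≡ 117, 6^8 ≡ 65, 6^16 ≡ 33, 6^32 ≡ 41, 6^64 ≡ 109, 6^128 ≡ 91 (mod 131).
Test 6^d mod 131 for each divisor d in increasing order:
6^1 ≡ 6
6^2 ≡ 36
6^5 = 6^4·6^1 ≡ 47
6^10 = 6^8·6^2 ≡ 113
6^13 = 6^8·6^4·6^1 ≡ 42
6^26 = 6^16·6^8·6^2 ≡ 61
6^65 = 6^64·6^1 ≡ 130
6^130 = 6^128·6^2 ≡ 1  ← first divisor giving 1
The order is 130.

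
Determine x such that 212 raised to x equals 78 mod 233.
13

Baby-step giant-step with step n = ⌈√233⌉ = 16.
Baby steps 212^j mod 233 (j:value) for j=0..15: 0:1, 1:212, 2:208, 3:59, 4:159, 5:156, 6:219, 7:61, 8:117, 9:106, 10:104, 11:146, 12:196, 13:78, 14:226, 15:147.
h = 78 is already in the table at j=13, so x = 13.
Check: 212^13 ≡ 78 (mod 233).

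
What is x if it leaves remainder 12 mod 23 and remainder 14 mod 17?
150

Using Chinese Remainder Theorem:
M = 23 × 17 = 391
M1 = 17, M2 = 23
y1 = 17^(-1) mod 23 = 19
y2 = 23^(-1) mod 17 = 3
x = (12×17×19 + 14×23×3) mod 391 = 150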